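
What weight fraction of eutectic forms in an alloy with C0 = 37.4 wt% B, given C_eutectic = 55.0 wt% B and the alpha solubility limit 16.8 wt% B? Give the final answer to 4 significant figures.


f_primary = (C_e - C0) / (C_e - C_alpha_max)
f_primary = (55.0 - 37.4) / (55.0 - 16.8)
f_primary = 0.460733
f_eutectic = 1 - 0.460733 = 0.5393


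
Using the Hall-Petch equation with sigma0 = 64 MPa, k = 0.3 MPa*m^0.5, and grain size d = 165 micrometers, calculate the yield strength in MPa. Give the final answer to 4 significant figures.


sigma_y = sigma0 + k / sqrt(d)
d = 165 um = 1.65e-04 m
sigma_y = 64 + 0.3 / sqrt(1.65e-04)
sigma_y = 87.35 MPa


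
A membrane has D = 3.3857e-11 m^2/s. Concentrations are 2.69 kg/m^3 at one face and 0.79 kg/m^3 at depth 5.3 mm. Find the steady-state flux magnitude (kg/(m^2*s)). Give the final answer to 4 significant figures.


J = -D * (dC/dx) = D * (C1 - C2) / dx
J = 3.3857e-11 * (2.69 - 0.79) / 5.3e-03
J = 1.214e-08 kg/(m^2*s)


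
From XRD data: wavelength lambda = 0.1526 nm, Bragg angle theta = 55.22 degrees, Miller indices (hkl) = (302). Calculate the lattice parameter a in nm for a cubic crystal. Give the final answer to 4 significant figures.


d = lambda / (2*sin(theta))
d = 0.1526 / (2*sin(55.22 deg))
d = 0.092896 nm
a = d * sqrt(h^2+k^2+l^2) = 0.092896 * sqrt(13)
a = 0.3349 nm


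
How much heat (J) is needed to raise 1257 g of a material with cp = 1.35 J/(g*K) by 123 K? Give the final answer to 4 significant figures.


Q = m * cp * dT
Q = 1257 * 1.35 * 123
Q = 208700 J


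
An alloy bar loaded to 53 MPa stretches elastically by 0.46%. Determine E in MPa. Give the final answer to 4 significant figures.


E = sigma / epsilon
epsilon = 0.46% = 4.6e-03
E = 53 / 4.6e-03
E = 11520 MPa


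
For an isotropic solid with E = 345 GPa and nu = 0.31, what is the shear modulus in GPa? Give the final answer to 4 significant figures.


G = E / (2*(1+nu))
G = 345 / (2*(1+0.31))
G = 131.7 GPa


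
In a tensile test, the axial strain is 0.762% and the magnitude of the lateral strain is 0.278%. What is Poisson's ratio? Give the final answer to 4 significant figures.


nu = -epsilon_lat / epsilon_axial
Lateral strain is contraction (negative), so using magnitudes:
nu = 0.278 / 0.762
nu = 0.3648


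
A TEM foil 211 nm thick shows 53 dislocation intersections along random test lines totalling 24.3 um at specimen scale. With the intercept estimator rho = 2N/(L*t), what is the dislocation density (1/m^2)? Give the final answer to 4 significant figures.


rho = 2N / (L * t)
L = 24.3 um = 2.43e-05 m, t = 211 nm = 2.11e-07 m
rho = 2 * 53 / (2.43e-05 * 2.11e-07)
rho = 2.067e+13 1/m^2


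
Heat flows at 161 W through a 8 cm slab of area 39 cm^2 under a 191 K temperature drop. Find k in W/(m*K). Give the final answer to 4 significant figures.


k = Q*L / (A*dT)
L = 0.08 m, A = 3.9e-03 m^2
k = 161 * 0.08 / (3.9e-03 * 191)
k = 17.29 W/(m*K)


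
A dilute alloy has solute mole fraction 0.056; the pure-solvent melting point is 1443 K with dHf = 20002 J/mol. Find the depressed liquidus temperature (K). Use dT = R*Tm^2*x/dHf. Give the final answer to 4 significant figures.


dT = R*Tm^2*x / dHf
dT = 8.314 * 1443^2 * 0.056 / 20002
dT = 48.4682 K
T_new = 1443 - 48.4682 = 1395 K


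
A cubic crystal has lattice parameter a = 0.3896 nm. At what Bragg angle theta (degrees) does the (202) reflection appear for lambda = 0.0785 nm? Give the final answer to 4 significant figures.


d = a / sqrt(h^2+k^2+l^2)
d = 0.3896 / sqrt(8) = 0.137744 nm
lambda = 2*d*sin(theta)  =>  sin(theta) = lambda / (2*d)
sin(theta) = 0.0785 / (2 * 0.137744) = 0.284948
theta = 16.56 deg


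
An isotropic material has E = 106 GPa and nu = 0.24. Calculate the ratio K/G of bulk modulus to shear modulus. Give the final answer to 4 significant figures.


G = E / (2*(1+nu))
G = 106 / (2*(1+0.24)) = 42.7419 GPa
K = E / (3*(1-2*nu))
K = 106 / (3*(1-2*0.24)) = 67.9487 GPa
K/G = 67.9487 / 42.7419 = 1.59


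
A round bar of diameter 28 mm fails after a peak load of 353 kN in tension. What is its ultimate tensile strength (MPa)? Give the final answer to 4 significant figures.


A0 = pi*(d/2)^2 = pi*(28/2)^2 = 615.752 mm^2
UTS = F_max / A0 = 353*1000 / 615.752
UTS = 573.3 MPa


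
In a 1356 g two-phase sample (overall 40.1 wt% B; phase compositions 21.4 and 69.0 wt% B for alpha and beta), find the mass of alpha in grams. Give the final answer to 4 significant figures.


f_alpha = (C_beta - C0) / (C_beta - C_alpha)
f_alpha = (69.0 - 40.1) / (69.0 - 21.4) = 0.607143
m_alpha = f_alpha * m_total = 0.607143 * 1356 = 823.3 g


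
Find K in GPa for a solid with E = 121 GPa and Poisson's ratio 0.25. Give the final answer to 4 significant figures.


K = E / (3*(1-2*nu))
K = 121 / (3*(1-2*0.25))
K = 80.67 GPa


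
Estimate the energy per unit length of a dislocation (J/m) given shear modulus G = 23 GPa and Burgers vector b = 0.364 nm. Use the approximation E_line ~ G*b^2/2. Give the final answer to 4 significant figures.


E = G*b^2/2
b = 0.364 nm = 3.64e-10 m
G = 23 GPa = 2.3e+10 Pa
E = 0.5 * 2.3e+10 * (3.64e-10)^2
E = 1.524e-09 J/m


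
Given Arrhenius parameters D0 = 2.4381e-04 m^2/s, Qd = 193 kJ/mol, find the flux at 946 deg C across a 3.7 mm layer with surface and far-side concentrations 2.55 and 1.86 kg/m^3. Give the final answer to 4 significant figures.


Step 1: D = D0 * exp(-Qd/(R*T))
T = 946 + 273.15 = 1219.15 K
D = 2.4381e-04 * exp(-193e3 / (8.314 * 1219.15)) = 1.31112e-12 m^2/s
Step 2: J = D * (C1 - C2) / dx
J = 1.31112e-12 * (2.55 - 1.86) / 3.7e-03
J = 2.445e-10 kg/(m^2*s)


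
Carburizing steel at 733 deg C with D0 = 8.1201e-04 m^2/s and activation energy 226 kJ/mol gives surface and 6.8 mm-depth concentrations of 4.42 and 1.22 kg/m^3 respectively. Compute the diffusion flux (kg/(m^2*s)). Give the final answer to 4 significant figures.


Step 1: D = D0 * exp(-Qd/(R*T))
T = 733 + 273.15 = 1006.15 K
D = 8.1201e-04 * exp(-226e3 / (8.314 * 1006.15)) = 1.5006e-15 m^2/s
Step 2: J = D * (C1 - C2) / dx
J = 1.5006e-15 * (4.42 - 1.22) / 6.8e-03
J = 7.062e-13 kg/(m^2*s)


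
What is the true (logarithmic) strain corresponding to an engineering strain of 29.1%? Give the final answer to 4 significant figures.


epsilon_true = ln(1 + epsilon_eng)
epsilon_true = ln(1 + 0.291)
epsilon_true = 0.2554


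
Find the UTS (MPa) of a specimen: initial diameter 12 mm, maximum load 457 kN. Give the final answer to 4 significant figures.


A0 = pi*(d/2)^2 = pi*(12/2)^2 = 113.097 mm^2
UTS = F_max / A0 = 457*1000 / 113.097
UTS = 4041 MPa


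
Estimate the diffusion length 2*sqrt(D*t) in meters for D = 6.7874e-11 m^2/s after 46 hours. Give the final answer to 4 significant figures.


t = 46 hr = 165600 s
Diffusion length = 2*sqrt(D*t)
= 2*sqrt(6.7874e-11 * 165600)
= 6.705e-03 m


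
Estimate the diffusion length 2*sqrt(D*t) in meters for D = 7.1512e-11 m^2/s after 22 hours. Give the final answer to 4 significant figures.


t = 22 hr = 79200 s
Diffusion length = 2*sqrt(D*t)
= 2*sqrt(7.1512e-11 * 79200)
= 4.76e-03 m


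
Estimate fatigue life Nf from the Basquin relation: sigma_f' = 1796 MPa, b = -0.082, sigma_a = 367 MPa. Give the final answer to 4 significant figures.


sigma_a = sigma_f' * (2*Nf)^b
2*Nf = (sigma_a / sigma_f')^(1/b)
2*Nf = (367 / 1796)^(1/-0.082)
2*Nf = 2.57186e+08
Nf = 1.286e+08 cycles


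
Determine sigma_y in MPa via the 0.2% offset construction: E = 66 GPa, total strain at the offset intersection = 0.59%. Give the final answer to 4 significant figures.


Offset strain = 0.002
Elastic strain at yield = total_strain - offset = 5.9e-03 - 0.002 = 3.9e-03
sigma_y = E * elastic_strain = 66000 * 3.9e-03
sigma_y = 257.4 MPa


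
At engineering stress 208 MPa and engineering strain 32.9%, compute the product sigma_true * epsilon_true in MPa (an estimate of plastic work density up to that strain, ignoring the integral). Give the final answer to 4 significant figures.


sigma_true = sigma_eng * (1 + epsilon_eng)
sigma_true = 208 * (1 + 0.329) = 276.432 MPa
epsilon_true = ln(1 + epsilon_eng)
epsilon_true = ln(1 + 0.329) = 0.284427
sigma_true * epsilon_true = 276.432 * 0.284427 = 78.62 MPa


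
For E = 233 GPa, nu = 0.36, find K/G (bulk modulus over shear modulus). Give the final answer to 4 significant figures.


G = E / (2*(1+nu))
G = 233 / (2*(1+0.36)) = 85.6618 GPa
K = E / (3*(1-2*nu))
K = 233 / (3*(1-2*0.36)) = 277.381 GPa
K/G = 277.381 / 85.6618 = 3.238


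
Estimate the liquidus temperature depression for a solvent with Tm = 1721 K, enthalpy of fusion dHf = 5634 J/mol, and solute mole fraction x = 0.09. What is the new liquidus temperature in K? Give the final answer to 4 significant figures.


dT = R*Tm^2*x / dHf
dT = 8.314 * 1721^2 * 0.09 / 5634
dT = 393.367 K
T_new = 1721 - 393.367 = 1328 K


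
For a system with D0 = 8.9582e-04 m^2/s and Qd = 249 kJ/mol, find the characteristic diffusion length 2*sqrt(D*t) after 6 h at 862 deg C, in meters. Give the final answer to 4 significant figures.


Step 1: D = D0 * exp(-Qd/(R*T))
T = 1135.15 K
D = 8.9582e-04 * exp(-249e3 / (8.314 * 1135.15)) = 3.11828e-15 m^2/s
Step 2: L = 2*sqrt(D*t)
t = 6 h = 21600 s
L = 2*sqrt(3.11828e-15 * 21600) = 1.641e-05 m


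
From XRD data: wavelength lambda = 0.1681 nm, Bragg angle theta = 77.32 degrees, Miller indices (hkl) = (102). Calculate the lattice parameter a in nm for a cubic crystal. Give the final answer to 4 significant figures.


d = lambda / (2*sin(theta))
d = 0.1681 / (2*sin(77.32 deg))
d = 0.0861511 nm
a = d * sqrt(h^2+k^2+l^2) = 0.0861511 * sqrt(5)
a = 0.1926 nm


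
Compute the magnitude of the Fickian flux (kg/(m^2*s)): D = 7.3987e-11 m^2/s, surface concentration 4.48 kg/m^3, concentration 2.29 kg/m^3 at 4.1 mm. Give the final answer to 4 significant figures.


J = -D * (dC/dx) = D * (C1 - C2) / dx
J = 7.3987e-11 * (4.48 - 2.29) / 4.1e-03
J = 3.952e-08 kg/(m^2*s)


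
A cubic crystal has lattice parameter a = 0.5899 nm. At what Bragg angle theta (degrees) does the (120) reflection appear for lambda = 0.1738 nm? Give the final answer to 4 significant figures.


d = a / sqrt(h^2+k^2+l^2)
d = 0.5899 / sqrt(5) = 0.263811 nm
lambda = 2*d*sin(theta)  =>  sin(theta) = lambda / (2*d)
sin(theta) = 0.1738 / (2 * 0.263811) = 0.329402
theta = 19.23 deg


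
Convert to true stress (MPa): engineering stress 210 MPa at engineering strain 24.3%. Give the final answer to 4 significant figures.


sigma_true = sigma_eng * (1 + epsilon_eng)
sigma_true = 210 * (1 + 0.243)
sigma_true = 261 MPa


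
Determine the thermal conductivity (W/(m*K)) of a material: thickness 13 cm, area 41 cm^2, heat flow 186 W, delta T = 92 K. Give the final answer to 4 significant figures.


k = Q*L / (A*dT)
L = 0.13 m, A = 4.1e-03 m^2
k = 186 * 0.13 / (4.1e-03 * 92)
k = 64.1 W/(m*K)


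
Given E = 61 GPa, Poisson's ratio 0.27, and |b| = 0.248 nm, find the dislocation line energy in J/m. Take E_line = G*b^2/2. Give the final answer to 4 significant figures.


Step 1: G = E / (2*(1+nu))
G = 61 / (2*(1+0.27)) = 24.0157 GPa = 2.40157e+10 Pa
Step 2: E_line = G*b^2/2
b = 0.248 nm = 2.48e-10 m
E_line = 0.5 * 2.40157e+10 * (2.48e-10)^2 = 7.385e-10 J/m


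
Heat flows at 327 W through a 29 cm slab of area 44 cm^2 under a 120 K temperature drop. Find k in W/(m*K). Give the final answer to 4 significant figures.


k = Q*L / (A*dT)
L = 0.29 m, A = 4.4e-03 m^2
k = 327 * 0.29 / (4.4e-03 * 120)
k = 179.6 W/(m*K)


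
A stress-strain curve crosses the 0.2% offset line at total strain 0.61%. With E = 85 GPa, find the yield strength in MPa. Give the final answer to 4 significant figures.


Offset strain = 0.002
Elastic strain at yield = total_strain - offset = 6.1e-03 - 0.002 = 4.1e-03
sigma_y = E * elastic_strain = 85000 * 4.1e-03
sigma_y = 348.5 MPa


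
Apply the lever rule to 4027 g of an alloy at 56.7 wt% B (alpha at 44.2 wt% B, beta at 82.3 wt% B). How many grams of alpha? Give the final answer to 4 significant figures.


f_alpha = (C_beta - C0) / (C_beta - C_alpha)
f_alpha = (82.3 - 56.7) / (82.3 - 44.2) = 0.671916
m_alpha = f_alpha * m_total = 0.671916 * 4027 = 2706 g


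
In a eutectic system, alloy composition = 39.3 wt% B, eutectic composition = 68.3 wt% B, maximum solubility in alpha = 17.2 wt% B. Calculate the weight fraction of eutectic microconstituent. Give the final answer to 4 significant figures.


f_primary = (C_e - C0) / (C_e - C_alpha_max)
f_primary = (68.3 - 39.3) / (68.3 - 17.2)
f_primary = 0.567515
f_eutectic = 1 - 0.567515 = 0.4325


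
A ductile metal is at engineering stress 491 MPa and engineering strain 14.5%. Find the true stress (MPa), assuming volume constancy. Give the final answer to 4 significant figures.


sigma_true = sigma_eng * (1 + epsilon_eng)
sigma_true = 491 * (1 + 0.145)
sigma_true = 562.2 MPa


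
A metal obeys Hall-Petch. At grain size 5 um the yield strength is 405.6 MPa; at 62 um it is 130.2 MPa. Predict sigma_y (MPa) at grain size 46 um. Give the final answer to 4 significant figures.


sigma_y = sigma0 + k / sqrt(d)
1/sqrt(d1) = 1/sqrt(5e-06) = 447.214;  1/sqrt(d2) = 127
k = (sigma1 - sigma2) / (1/sqrt(d1) - 1/sqrt(d2)) = (405.6 - 130.2) / (447.214 - 127) = 0.860051 MPa*m^0.5
sigma0 = sigma1 - k/sqrt(d1) = 405.6 - 0.860051*447.214 = 20.9734 MPa
sigma_y(d3) = 20.9734 + 0.860051 / sqrt(4.6e-05) = 147.8 MPa


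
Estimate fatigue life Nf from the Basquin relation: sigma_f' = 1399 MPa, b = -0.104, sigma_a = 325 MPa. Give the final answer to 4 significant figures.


sigma_a = sigma_f' * (2*Nf)^b
2*Nf = (sigma_a / sigma_f')^(1/b)
2*Nf = (325 / 1399)^(1/-0.104)
2*Nf = 1.24601e+06
Nf = 623000 cycles


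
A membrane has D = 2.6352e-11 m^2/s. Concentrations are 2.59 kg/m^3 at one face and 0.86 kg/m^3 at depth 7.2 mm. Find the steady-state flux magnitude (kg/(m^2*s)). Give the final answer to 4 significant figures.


J = -D * (dC/dx) = D * (C1 - C2) / dx
J = 2.6352e-11 * (2.59 - 0.86) / 7.2e-03
J = 6.332e-09 kg/(m^2*s)


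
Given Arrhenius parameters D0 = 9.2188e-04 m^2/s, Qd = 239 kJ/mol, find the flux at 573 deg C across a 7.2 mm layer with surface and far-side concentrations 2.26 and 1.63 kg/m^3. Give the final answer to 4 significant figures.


Step 1: D = D0 * exp(-Qd/(R*T))
T = 573 + 273.15 = 846.15 K
D = 9.2188e-04 * exp(-239e3 / (8.314 * 846.15)) = 1.62242e-18 m^2/s
Step 2: J = D * (C1 - C2) / dx
J = 1.62242e-18 * (2.26 - 1.63) / 7.2e-03
J = 1.42e-16 kg/(m^2*s)


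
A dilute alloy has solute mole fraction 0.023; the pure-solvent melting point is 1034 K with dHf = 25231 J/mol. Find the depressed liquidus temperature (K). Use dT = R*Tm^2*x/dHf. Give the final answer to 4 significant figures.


dT = R*Tm^2*x / dHf
dT = 8.314 * 1034^2 * 0.023 / 25231
dT = 8.10297 K
T_new = 1034 - 8.10297 = 1026 K


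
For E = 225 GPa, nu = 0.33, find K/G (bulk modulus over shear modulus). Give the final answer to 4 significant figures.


G = E / (2*(1+nu))
G = 225 / (2*(1+0.33)) = 84.5865 GPa
K = E / (3*(1-2*nu))
K = 225 / (3*(1-2*0.33)) = 220.588 GPa
K/G = 220.588 / 84.5865 = 2.608


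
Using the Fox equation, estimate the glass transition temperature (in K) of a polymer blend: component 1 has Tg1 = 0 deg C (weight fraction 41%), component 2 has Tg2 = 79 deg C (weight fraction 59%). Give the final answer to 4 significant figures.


1/Tg = w1/Tg1 + w2/Tg2 (in Kelvin)
Tg1 = 273.15 K, Tg2 = 352.15 K
1/Tg = 0.41/273.15 + 0.59/352.15
Tg = 314.8 K


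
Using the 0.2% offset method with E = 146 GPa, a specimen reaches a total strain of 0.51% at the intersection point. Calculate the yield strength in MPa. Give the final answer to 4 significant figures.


Offset strain = 0.002
Elastic strain at yield = total_strain - offset = 5.1e-03 - 0.002 = 3.1e-03
sigma_y = E * elastic_strain = 146000 * 3.1e-03
sigma_y = 452.6 MPa


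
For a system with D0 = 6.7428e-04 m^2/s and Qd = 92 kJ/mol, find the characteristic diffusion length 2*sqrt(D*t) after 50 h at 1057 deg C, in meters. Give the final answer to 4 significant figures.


Step 1: D = D0 * exp(-Qd/(R*T))
T = 1330.15 K
D = 6.7428e-04 * exp(-92e3 / (8.314 * 1330.15)) = 1.64397e-07 m^2/s
Step 2: L = 2*sqrt(D*t)
t = 50 h = 180000 s
L = 2*sqrt(1.64397e-07 * 180000) = 0.344 m


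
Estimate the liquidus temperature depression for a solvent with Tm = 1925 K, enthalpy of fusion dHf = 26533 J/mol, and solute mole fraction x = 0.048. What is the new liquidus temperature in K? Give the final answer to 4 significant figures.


dT = R*Tm^2*x / dHf
dT = 8.314 * 1925^2 * 0.048 / 26533
dT = 55.7348 K
T_new = 1925 - 55.7348 = 1869 K


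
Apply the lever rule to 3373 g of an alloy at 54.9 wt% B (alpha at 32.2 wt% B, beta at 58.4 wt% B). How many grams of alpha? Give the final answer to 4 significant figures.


f_alpha = (C_beta - C0) / (C_beta - C_alpha)
f_alpha = (58.4 - 54.9) / (58.4 - 32.2) = 0.133588
m_alpha = f_alpha * m_total = 0.133588 * 3373 = 450.6 g


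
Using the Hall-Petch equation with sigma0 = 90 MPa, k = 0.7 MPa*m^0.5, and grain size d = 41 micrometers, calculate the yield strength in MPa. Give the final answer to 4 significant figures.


sigma_y = sigma0 + k / sqrt(d)
d = 41 um = 4.1e-05 m
sigma_y = 90 + 0.7 / sqrt(4.1e-05)
sigma_y = 199.3 MPa


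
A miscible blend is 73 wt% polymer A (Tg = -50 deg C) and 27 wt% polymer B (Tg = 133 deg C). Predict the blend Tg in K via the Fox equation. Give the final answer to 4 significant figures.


1/Tg = w1/Tg1 + w2/Tg2 (in Kelvin)
Tg1 = 223.15 K, Tg2 = 406.15 K
1/Tg = 0.73/223.15 + 0.27/406.15
Tg = 254.1 K


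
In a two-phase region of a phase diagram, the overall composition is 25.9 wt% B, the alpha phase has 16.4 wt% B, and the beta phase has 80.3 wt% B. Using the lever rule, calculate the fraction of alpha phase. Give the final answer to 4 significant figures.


f_alpha = (C_beta - C0) / (C_beta - C_alpha)
f_alpha = (80.3 - 25.9) / (80.3 - 16.4)
f_alpha = 0.8513


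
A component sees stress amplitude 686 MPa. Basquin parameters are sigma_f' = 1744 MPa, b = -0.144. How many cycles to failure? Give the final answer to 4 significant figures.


sigma_a = sigma_f' * (2*Nf)^b
2*Nf = (sigma_a / sigma_f')^(1/b)
2*Nf = (686 / 1744)^(1/-0.144)
2*Nf = 651.695
Nf = 325.8 cycles


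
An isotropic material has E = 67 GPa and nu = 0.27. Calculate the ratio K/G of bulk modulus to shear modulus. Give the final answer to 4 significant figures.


G = E / (2*(1+nu))
G = 67 / (2*(1+0.27)) = 26.378 GPa
K = E / (3*(1-2*nu))
K = 67 / (3*(1-2*0.27)) = 48.5507 GPa
K/G = 48.5507 / 26.378 = 1.841


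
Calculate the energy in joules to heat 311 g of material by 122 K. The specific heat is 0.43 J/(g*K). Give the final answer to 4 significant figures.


Q = m * cp * dT
Q = 311 * 0.43 * 122
Q = 16320 J


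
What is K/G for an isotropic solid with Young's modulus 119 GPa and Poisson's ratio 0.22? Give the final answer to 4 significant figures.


G = E / (2*(1+nu))
G = 119 / (2*(1+0.22)) = 48.7705 GPa
K = E / (3*(1-2*nu))
K = 119 / (3*(1-2*0.22)) = 70.8333 GPa
K/G = 70.8333 / 48.7705 = 1.452


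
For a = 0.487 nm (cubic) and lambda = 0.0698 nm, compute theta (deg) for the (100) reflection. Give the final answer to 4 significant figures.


d = a / sqrt(h^2+k^2+l^2)
d = 0.487 / sqrt(1) = 0.487 nm
lambda = 2*d*sin(theta)  =>  sin(theta) = lambda / (2*d)
sin(theta) = 0.0698 / (2 * 0.487) = 0.0716632
theta = 4.11 deg


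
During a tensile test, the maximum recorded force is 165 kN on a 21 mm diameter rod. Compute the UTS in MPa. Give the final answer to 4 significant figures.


A0 = pi*(d/2)^2 = pi*(21/2)^2 = 346.361 mm^2
UTS = F_max / A0 = 165*1000 / 346.361
UTS = 476.4 MPa


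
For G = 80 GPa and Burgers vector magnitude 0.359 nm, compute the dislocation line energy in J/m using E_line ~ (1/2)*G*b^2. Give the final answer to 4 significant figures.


E = G*b^2/2
b = 0.359 nm = 3.59e-10 m
G = 80 GPa = 8e+10 Pa
E = 0.5 * 8e+10 * (3.59e-10)^2
E = 5.155e-09 J/m


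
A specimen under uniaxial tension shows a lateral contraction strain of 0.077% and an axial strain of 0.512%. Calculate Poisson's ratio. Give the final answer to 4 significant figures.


nu = -epsilon_lat / epsilon_axial
Lateral strain is contraction (negative), so using magnitudes:
nu = 0.077 / 0.512
nu = 0.1504


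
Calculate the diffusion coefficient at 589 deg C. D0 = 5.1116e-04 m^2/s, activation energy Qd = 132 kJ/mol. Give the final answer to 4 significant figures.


D = D0 * exp(-Qd / (R*T))
T = 862.15 K
D = 5.1116e-04 * exp(-132e3 / (8.314 * 862.15))
D = 5.139e-12 m^2/s


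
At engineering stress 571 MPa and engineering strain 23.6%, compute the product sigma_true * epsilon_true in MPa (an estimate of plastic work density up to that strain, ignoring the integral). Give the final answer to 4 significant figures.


sigma_true = sigma_eng * (1 + epsilon_eng)
sigma_true = 571 * (1 + 0.236) = 705.756 MPa
epsilon_true = ln(1 + epsilon_eng)
epsilon_true = ln(1 + 0.236) = 0.21188
sigma_true * epsilon_true = 705.756 * 0.21188 = 149.5 MPa


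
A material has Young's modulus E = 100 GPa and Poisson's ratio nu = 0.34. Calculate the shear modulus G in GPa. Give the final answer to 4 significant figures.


G = E / (2*(1+nu))
G = 100 / (2*(1+0.34))
G = 37.31 GPa


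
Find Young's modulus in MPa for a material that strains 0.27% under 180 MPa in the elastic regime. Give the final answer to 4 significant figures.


E = sigma / epsilon
epsilon = 0.27% = 2.7e-03
E = 180 / 2.7e-03
E = 66670 MPa


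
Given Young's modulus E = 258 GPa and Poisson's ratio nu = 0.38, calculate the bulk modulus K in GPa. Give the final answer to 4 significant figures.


K = E / (3*(1-2*nu))
K = 258 / (3*(1-2*0.38))
K = 358.3 GPa


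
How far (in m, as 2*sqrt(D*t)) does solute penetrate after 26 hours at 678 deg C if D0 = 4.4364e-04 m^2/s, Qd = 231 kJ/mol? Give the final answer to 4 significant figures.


Step 1: D = D0 * exp(-Qd/(R*T))
T = 951.15 K
D = 4.4364e-04 * exp(-231e3 / (8.314 * 951.15)) = 9.13406e-17 m^2/s
Step 2: L = 2*sqrt(D*t)
t = 26 h = 93600 s
L = 2*sqrt(9.13406e-17 * 93600) = 5.848e-06 m


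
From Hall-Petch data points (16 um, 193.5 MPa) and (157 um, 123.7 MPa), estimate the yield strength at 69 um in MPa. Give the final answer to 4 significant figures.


sigma_y = sigma0 + k / sqrt(d)
1/sqrt(d1) = 1/sqrt(1.6e-05) = 250;  1/sqrt(d2) = 79.8087
k = (sigma1 - sigma2) / (1/sqrt(d1) - 1/sqrt(d2)) = (193.5 - 123.7) / (250 - 79.8087) = 0.410127 MPa*m^0.5
sigma0 = sigma1 - k/sqrt(d1) = 193.5 - 0.410127*250 = 90.9683 MPa
sigma_y(d3) = 90.9683 + 0.410127 / sqrt(6.9e-05) = 140.3 MPa


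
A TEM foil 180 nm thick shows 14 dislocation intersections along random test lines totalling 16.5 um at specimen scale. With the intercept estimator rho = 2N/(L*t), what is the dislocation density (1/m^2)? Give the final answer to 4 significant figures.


rho = 2N / (L * t)
L = 16.5 um = 1.65e-05 m, t = 180 nm = 1.8e-07 m
rho = 2 * 14 / (1.65e-05 * 1.8e-07)
rho = 9.428e+12 1/m^2


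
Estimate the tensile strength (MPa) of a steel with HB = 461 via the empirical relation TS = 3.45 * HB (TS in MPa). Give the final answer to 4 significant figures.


TS (MPa) = 3.45 * HB
TS = 3.45 * 461
TS = 1590 MPa


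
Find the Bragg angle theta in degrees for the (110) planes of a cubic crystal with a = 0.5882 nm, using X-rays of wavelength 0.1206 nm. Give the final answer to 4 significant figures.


d = a / sqrt(h^2+k^2+l^2)
d = 0.5882 / sqrt(2) = 0.41592 nm
lambda = 2*d*sin(theta)  =>  sin(theta) = lambda / (2*d)
sin(theta) = 0.1206 / (2 * 0.41592) = 0.14498
theta = 8.336 deg


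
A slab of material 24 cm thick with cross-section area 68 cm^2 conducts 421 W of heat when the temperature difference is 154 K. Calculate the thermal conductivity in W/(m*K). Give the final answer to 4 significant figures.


k = Q*L / (A*dT)
L = 0.24 m, A = 6.8e-03 m^2
k = 421 * 0.24 / (6.8e-03 * 154)
k = 96.49 W/(m*K)


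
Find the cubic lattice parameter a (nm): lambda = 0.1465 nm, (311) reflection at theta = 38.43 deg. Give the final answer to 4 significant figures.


d = lambda / (2*sin(theta))
d = 0.1465 / (2*sin(38.43 deg))
d = 0.117849 nm
a = d * sqrt(h^2+k^2+l^2) = 0.117849 * sqrt(11)
a = 0.3909 nm


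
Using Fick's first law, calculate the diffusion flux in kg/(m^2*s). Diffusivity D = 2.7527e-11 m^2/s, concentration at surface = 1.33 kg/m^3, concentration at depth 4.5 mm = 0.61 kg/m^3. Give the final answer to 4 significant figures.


J = -D * (dC/dx) = D * (C1 - C2) / dx
J = 2.7527e-11 * (1.33 - 0.61) / 4.5e-03
J = 4.404e-09 kg/(m^2*s)


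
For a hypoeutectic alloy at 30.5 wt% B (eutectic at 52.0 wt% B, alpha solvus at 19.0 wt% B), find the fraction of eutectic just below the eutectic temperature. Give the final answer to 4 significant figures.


f_primary = (C_e - C0) / (C_e - C_alpha_max)
f_primary = (52.0 - 30.5) / (52.0 - 19.0)
f_primary = 0.651515
f_eutectic = 1 - 0.651515 = 0.3485


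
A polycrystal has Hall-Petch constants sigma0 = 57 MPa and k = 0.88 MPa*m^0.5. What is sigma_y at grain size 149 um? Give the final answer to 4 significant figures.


sigma_y = sigma0 + k / sqrt(d)
d = 149 um = 1.49e-04 m
sigma_y = 57 + 0.88 / sqrt(1.49e-04)
sigma_y = 129.1 MPa


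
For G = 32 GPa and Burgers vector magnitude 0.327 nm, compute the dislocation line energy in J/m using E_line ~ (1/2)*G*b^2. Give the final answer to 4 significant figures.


E = G*b^2/2
b = 0.327 nm = 3.27e-10 m
G = 32 GPa = 3.2e+10 Pa
E = 0.5 * 3.2e+10 * (3.27e-10)^2
E = 1.711e-09 J/m


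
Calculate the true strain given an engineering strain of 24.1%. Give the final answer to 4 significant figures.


epsilon_true = ln(1 + epsilon_eng)
epsilon_true = ln(1 + 0.241)
epsilon_true = 0.2159


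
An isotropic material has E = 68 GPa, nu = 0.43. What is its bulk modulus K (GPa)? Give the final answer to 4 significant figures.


K = E / (3*(1-2*nu))
K = 68 / (3*(1-2*0.43))
K = 161.9 GPa


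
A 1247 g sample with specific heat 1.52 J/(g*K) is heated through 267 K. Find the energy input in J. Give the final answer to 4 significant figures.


Q = m * cp * dT
Q = 1247 * 1.52 * 267
Q = 506100 J


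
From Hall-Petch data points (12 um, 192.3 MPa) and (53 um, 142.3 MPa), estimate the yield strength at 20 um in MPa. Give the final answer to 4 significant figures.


sigma_y = sigma0 + k / sqrt(d)
1/sqrt(d1) = 1/sqrt(1.2e-05) = 288.675;  1/sqrt(d2) = 137.361
k = (sigma1 - sigma2) / (1/sqrt(d1) - 1/sqrt(d2)) = (192.3 - 142.3) / (288.675 - 137.361) = 0.330437 MPa*m^0.5
sigma0 = sigma1 - k/sqrt(d1) = 192.3 - 0.330437*288.675 = 96.9109 MPa
sigma_y(d3) = 96.9109 + 0.330437 / sqrt(2e-05) = 170.8 MPa


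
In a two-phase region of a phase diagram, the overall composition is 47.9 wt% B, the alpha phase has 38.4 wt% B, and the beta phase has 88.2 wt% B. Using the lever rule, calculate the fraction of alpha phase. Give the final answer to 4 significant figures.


f_alpha = (C_beta - C0) / (C_beta - C_alpha)
f_alpha = (88.2 - 47.9) / (88.2 - 38.4)
f_alpha = 0.8092


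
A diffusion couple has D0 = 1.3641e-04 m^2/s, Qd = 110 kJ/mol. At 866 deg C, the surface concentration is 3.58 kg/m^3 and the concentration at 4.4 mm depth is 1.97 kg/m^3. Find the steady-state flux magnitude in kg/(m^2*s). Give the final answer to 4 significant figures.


Step 1: D = D0 * exp(-Qd/(R*T))
T = 866 + 273.15 = 1139.15 K
D = 1.3641e-04 * exp(-110e3 / (8.314 * 1139.15)) = 1.23231e-09 m^2/s
Step 2: J = D * (C1 - C2) / dx
J = 1.23231e-09 * (3.58 - 1.97) / 4.4e-03
J = 4.509e-07 kg/(m^2*s)


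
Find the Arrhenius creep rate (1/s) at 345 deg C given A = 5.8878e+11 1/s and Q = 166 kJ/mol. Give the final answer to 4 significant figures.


rate = A * exp(-Q / (R*T))
T = 345 + 273.15 = 618.15 K
rate = 5.8878e+11 * exp(-166e3 / (8.314 * 618.15))
rate = 5.523e-03 1/s


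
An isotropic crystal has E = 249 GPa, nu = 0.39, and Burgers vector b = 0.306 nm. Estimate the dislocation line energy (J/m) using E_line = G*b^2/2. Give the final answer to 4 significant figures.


Step 1: G = E / (2*(1+nu))
G = 249 / (2*(1+0.39)) = 89.5683 GPa = 8.95683e+10 Pa
Step 2: E_line = G*b^2/2
b = 0.306 nm = 3.06e-10 m
E_line = 0.5 * 8.95683e+10 * (3.06e-10)^2 = 4.193e-09 J/m


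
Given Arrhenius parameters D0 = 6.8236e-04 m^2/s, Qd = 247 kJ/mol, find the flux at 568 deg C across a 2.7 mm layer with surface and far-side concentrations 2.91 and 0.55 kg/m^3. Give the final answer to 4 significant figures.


Step 1: D = D0 * exp(-Qd/(R*T))
T = 568 + 273.15 = 841.15 K
D = 6.8236e-04 * exp(-247e3 / (8.314 * 841.15)) = 3.12599e-19 m^2/s
Step 2: J = D * (C1 - C2) / dx
J = 3.12599e-19 * (2.91 - 0.55) / 2.7e-03
J = 2.732e-16 kg/(m^2*s)


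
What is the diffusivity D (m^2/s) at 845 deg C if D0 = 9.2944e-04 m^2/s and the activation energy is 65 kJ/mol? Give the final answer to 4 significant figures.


D = D0 * exp(-Qd / (R*T))
T = 1118.15 K
D = 9.2944e-04 * exp(-65e3 / (8.314 * 1118.15))
D = 8.543e-07 m^2/s


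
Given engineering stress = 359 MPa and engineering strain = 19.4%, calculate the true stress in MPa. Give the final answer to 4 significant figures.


sigma_true = sigma_eng * (1 + epsilon_eng)
sigma_true = 359 * (1 + 0.194)
sigma_true = 428.6 MPa


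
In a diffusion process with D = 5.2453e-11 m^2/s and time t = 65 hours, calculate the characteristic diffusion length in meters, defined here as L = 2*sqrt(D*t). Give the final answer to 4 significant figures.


t = 65 hr = 234000 s
Diffusion length = 2*sqrt(D*t)
= 2*sqrt(5.2453e-11 * 234000)
= 7.007e-03 m


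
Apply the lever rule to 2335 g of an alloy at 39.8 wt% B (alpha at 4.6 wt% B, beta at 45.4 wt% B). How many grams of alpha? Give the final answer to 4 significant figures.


f_alpha = (C_beta - C0) / (C_beta - C_alpha)
f_alpha = (45.4 - 39.8) / (45.4 - 4.6) = 0.137255
m_alpha = f_alpha * m_total = 0.137255 * 2335 = 320.5 g


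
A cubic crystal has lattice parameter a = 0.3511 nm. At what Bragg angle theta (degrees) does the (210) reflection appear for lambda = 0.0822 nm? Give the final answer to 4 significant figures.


d = a / sqrt(h^2+k^2+l^2)
d = 0.3511 / sqrt(5) = 0.157017 nm
lambda = 2*d*sin(theta)  =>  sin(theta) = lambda / (2*d)
sin(theta) = 0.0822 / (2 * 0.157017) = 0.261756
theta = 15.17 deg


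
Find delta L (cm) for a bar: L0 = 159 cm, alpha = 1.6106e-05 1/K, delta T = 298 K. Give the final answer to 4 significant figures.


dL = L0 * alpha * dT
dL = 159 * 1.6106e-05 * 298
dL = 0.7631 cm


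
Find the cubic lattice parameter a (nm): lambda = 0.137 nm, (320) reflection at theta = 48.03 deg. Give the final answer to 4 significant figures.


d = lambda / (2*sin(theta))
d = 0.137 / (2*sin(48.03 deg))
d = 0.0921324 nm
a = d * sqrt(h^2+k^2+l^2) = 0.0921324 * sqrt(13)
a = 0.3322 nm


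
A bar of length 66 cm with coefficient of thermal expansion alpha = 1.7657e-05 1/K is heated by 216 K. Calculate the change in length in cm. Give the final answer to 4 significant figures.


dL = L0 * alpha * dT
dL = 66 * 1.7657e-05 * 216
dL = 0.2517 cm


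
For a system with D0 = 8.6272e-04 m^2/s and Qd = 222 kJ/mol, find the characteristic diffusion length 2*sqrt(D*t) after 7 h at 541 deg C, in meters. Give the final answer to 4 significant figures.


Step 1: D = D0 * exp(-Qd/(R*T))
T = 814.15 K
D = 8.6272e-04 * exp(-222e3 / (8.314 * 814.15)) = 4.92231e-18 m^2/s
Step 2: L = 2*sqrt(D*t)
t = 7 h = 25200 s
L = 2*sqrt(4.92231e-18 * 25200) = 7.044e-07 m


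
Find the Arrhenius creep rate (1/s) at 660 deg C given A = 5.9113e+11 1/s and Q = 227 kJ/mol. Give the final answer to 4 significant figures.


rate = A * exp(-Q / (R*T))
T = 660 + 273.15 = 933.15 K
rate = 5.9113e+11 * exp(-227e3 / (8.314 * 933.15))
rate = 0.116 1/s


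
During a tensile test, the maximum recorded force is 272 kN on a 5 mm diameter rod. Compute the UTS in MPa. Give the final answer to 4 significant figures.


A0 = pi*(d/2)^2 = pi*(5/2)^2 = 19.635 mm^2
UTS = F_max / A0 = 272*1000 / 19.635
UTS = 13850 MPa


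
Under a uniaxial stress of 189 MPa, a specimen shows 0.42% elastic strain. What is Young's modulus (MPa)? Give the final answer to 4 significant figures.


E = sigma / epsilon
epsilon = 0.42% = 4.2e-03
E = 189 / 4.2e-03
E = 45000 MPa


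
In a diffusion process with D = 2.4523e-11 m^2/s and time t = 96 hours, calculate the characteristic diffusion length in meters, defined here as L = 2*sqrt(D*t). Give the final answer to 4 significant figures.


t = 96 hr = 345600 s
Diffusion length = 2*sqrt(D*t)
= 2*sqrt(2.4523e-11 * 345600)
= 5.822e-03 m


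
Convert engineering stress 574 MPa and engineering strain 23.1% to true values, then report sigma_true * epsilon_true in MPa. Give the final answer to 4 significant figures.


sigma_true = sigma_eng * (1 + epsilon_eng)
sigma_true = 574 * (1 + 0.231) = 706.594 MPa
epsilon_true = ln(1 + epsilon_eng)
epsilon_true = ln(1 + 0.231) = 0.207827
sigma_true * epsilon_true = 706.594 * 0.207827 = 146.8 MPa


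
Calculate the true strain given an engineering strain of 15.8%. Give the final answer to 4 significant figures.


epsilon_true = ln(1 + epsilon_eng)
epsilon_true = ln(1 + 0.158)
epsilon_true = 0.1467


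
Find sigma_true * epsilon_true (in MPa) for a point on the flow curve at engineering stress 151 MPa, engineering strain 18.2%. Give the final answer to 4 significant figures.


sigma_true = sigma_eng * (1 + epsilon_eng)
sigma_true = 151 * (1 + 0.182) = 178.482 MPa
epsilon_true = ln(1 + epsilon_eng)
epsilon_true = ln(1 + 0.182) = 0.167208
sigma_true * epsilon_true = 178.482 * 0.167208 = 29.84 MPa


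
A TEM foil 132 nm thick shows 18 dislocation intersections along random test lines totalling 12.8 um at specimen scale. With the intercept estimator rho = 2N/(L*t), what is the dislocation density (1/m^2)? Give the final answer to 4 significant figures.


rho = 2N / (L * t)
L = 12.8 um = 1.28e-05 m, t = 132 nm = 1.32e-07 m
rho = 2 * 18 / (1.28e-05 * 1.32e-07)
rho = 2.131e+13 1/m^2


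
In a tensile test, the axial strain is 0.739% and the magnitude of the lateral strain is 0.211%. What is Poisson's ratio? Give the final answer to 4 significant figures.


nu = -epsilon_lat / epsilon_axial
Lateral strain is contraction (negative), so using magnitudes:
nu = 0.211 / 0.739
nu = 0.2855


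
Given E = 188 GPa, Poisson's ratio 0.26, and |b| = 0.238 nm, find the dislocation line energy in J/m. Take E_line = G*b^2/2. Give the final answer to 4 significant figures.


Step 1: G = E / (2*(1+nu))
G = 188 / (2*(1+0.26)) = 74.6032 GPa = 7.46032e+10 Pa
Step 2: E_line = G*b^2/2
b = 0.238 nm = 2.38e-10 m
E_line = 0.5 * 7.46032e+10 * (2.38e-10)^2 = 2.113e-09 J/m


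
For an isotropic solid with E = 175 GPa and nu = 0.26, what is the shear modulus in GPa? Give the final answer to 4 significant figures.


G = E / (2*(1+nu))
G = 175 / (2*(1+0.26))
G = 69.44 GPa


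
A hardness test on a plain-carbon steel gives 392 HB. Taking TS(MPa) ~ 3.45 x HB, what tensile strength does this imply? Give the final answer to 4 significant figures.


TS (MPa) = 3.45 * HB
TS = 3.45 * 392
TS = 1352 MPa


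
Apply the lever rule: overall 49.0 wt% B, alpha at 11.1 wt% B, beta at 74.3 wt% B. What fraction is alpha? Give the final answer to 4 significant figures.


f_alpha = (C_beta - C0) / (C_beta - C_alpha)
f_alpha = (74.3 - 49.0) / (74.3 - 11.1)
f_alpha = 0.4003


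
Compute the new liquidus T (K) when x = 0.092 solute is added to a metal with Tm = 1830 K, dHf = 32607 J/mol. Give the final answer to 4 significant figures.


dT = R*Tm^2*x / dHf
dT = 8.314 * 1830^2 * 0.092 / 32607
dT = 78.5578 K
T_new = 1830 - 78.5578 = 1751 K


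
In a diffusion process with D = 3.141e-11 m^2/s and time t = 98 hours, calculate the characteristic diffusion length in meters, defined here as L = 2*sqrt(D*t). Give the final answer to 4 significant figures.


t = 98 hr = 352800 s
Diffusion length = 2*sqrt(D*t)
= 2*sqrt(3.141e-11 * 352800)
= 6.658e-03 m


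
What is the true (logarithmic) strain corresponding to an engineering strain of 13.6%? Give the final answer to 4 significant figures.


epsilon_true = ln(1 + epsilon_eng)
epsilon_true = ln(1 + 0.136)
epsilon_true = 0.1275


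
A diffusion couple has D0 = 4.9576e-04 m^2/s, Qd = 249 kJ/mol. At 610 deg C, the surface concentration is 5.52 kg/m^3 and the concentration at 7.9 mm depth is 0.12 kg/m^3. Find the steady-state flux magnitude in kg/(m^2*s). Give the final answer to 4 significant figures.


Step 1: D = D0 * exp(-Qd/(R*T))
T = 610 + 273.15 = 883.15 K
D = 4.9576e-04 * exp(-249e3 / (8.314 * 883.15)) = 9.27743e-19 m^2/s
Step 2: J = D * (C1 - C2) / dx
J = 9.27743e-19 * (5.52 - 0.12) / 7.9e-03
J = 6.342e-16 kg/(m^2*s)


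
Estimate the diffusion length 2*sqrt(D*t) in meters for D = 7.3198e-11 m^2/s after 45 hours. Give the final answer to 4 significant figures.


t = 45 hr = 162000 s
Diffusion length = 2*sqrt(D*t)
= 2*sqrt(7.3198e-11 * 162000)
= 6.887e-03 m


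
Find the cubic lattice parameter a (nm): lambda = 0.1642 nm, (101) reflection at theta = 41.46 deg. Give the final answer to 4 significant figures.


d = lambda / (2*sin(theta))
d = 0.1642 / (2*sin(41.46 deg))
d = 0.124 nm
a = d * sqrt(h^2+k^2+l^2) = 0.124 * sqrt(2)
a = 0.1754 nm


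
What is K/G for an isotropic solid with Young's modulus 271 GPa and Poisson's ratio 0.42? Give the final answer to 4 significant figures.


G = E / (2*(1+nu))
G = 271 / (2*(1+0.42)) = 95.4225 GPa
K = E / (3*(1-2*nu))
K = 271 / (3*(1-2*0.42)) = 564.583 GPa
K/G = 564.583 / 95.4225 = 5.917


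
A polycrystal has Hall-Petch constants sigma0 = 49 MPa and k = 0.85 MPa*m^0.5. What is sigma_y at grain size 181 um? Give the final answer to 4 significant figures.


sigma_y = sigma0 + k / sqrt(d)
d = 181 um = 1.81e-04 m
sigma_y = 49 + 0.85 / sqrt(1.81e-04)
sigma_y = 112.2 MPa


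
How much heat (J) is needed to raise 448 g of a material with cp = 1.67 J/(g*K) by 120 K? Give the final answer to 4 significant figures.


Q = m * cp * dT
Q = 448 * 1.67 * 120
Q = 89780 J


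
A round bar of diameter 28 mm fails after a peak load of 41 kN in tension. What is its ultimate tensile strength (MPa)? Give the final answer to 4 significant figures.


A0 = pi*(d/2)^2 = pi*(28/2)^2 = 615.752 mm^2
UTS = F_max / A0 = 41*1000 / 615.752
UTS = 66.59 MPa


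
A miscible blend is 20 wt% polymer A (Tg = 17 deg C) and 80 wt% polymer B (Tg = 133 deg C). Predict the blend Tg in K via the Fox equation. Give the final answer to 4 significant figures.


1/Tg = w1/Tg1 + w2/Tg2 (in Kelvin)
Tg1 = 290.15 K, Tg2 = 406.15 K
1/Tg = 0.2/290.15 + 0.8/406.15
Tg = 376.1 K


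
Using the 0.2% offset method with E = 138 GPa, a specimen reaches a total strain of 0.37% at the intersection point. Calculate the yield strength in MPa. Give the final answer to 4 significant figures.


Offset strain = 0.002
Elastic strain at yield = total_strain - offset = 3.7e-03 - 0.002 = 1.7e-03
sigma_y = E * elastic_strain = 138000 * 1.7e-03
sigma_y = 234.6 MPa


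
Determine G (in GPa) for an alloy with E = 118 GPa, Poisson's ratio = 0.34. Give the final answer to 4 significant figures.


G = E / (2*(1+nu))
G = 118 / (2*(1+0.34))
G = 44.03 GPa


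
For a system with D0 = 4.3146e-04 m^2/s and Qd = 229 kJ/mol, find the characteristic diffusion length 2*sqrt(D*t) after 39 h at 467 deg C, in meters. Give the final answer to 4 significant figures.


Step 1: D = D0 * exp(-Qd/(R*T))
T = 740.15 K
D = 4.3146e-04 * exp(-229e3 / (8.314 * 740.15)) = 2.97255e-20 m^2/s
Step 2: L = 2*sqrt(D*t)
t = 39 h = 140400 s
L = 2*sqrt(2.97255e-20 * 140400) = 1.292e-07 m


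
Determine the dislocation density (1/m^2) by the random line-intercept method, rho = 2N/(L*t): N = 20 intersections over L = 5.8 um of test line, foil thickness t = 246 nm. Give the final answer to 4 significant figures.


rho = 2N / (L * t)
L = 5.8 um = 5.8e-06 m, t = 246 nm = 2.46e-07 m
rho = 2 * 20 / (5.8e-06 * 2.46e-07)
rho = 2.803e+13 1/m^2
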